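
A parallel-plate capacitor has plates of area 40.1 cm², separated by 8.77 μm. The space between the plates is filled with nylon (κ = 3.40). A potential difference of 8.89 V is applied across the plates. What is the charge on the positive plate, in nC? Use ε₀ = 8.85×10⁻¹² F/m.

122 nC

A = 40.1 cm² = 4.01×10⁻³ m².
C = κε₀A/d = 3.40 × 8.85×10⁻¹² × 4.01×10⁻³ / 8.77×10⁻⁶ = 1.38×10⁻⁸ F.
Q = CV = 1.38×10⁻⁸ × 8.89 = 1.22×10⁻⁷ C.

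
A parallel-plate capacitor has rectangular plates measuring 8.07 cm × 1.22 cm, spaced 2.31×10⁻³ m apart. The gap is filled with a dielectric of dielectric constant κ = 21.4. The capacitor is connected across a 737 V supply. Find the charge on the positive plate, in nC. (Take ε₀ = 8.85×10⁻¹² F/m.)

A = 8.07 × 1.22 cm² = 9.85×10⁻⁴ m².
C = κε₀A/d = 21.4 × 8.85×10⁻¹² × 9.85×10⁻⁴ / 2.31×10⁻³ = 8.07×10⁻¹¹ F.
Q = CV = 8.07×10⁻¹¹ × 737 = 5.95×10⁻⁸ C.

59.5 nC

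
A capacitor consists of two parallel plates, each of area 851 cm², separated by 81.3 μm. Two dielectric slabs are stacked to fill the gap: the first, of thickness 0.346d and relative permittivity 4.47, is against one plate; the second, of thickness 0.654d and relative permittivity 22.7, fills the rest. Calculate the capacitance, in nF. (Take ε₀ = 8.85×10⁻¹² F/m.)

C ≈ 87.2 nF

A = 851 cm² = 8.51×10⁻² m².
Stacked slabs ⇒ two capacitors in series, each with the full plate area.
C₁ = κ₁ε₀A/d₁ = 4.47 × 8.85×10⁻¹² × 8.51×10⁻² / 2.81×10⁻⁵ = 1.20×10⁻⁷ F.
C₂ = κ₂ε₀A/d₂ = 22.7 × 8.85×10⁻¹² × 8.51×10⁻² / 5.32×10⁻⁵ = 3.22×10⁻⁷ F.
C = (1/C₁ + 1/C₂)⁻¹ = 8.72×10⁻⁸ F.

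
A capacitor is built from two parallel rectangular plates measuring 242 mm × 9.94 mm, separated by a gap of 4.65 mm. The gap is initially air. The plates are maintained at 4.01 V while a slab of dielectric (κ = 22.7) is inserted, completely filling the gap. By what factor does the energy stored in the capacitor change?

U₂/U₁ ≈ 22.7

Battery connected ⇒ V is held fixed.
C₂ = 22.7 C₁ and U = ½CV², so U₂/U₁ = C₂/C₁ = 22.7.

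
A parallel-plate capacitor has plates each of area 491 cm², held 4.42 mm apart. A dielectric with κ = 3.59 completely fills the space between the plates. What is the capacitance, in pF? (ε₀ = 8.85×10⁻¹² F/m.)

A = 491 cm² = 4.91×10⁻² m².
C = κε₀A/d = 3.59 × 8.85×10⁻¹² × 4.91×10⁻² / 4.42×10⁻³ = 3.53×10⁻¹⁰ F.

C ≈ 353 pF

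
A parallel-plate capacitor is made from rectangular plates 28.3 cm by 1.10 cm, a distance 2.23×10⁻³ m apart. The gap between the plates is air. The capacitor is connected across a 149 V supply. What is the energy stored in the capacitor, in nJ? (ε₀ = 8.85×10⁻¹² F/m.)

U ≈ 137 nJ

A = 28.3 × 1.10 cm² = 3.11×10⁻³ m².
C = ε₀A/d = 8.85×10⁻¹² × 3.11×10⁻³ / 2.23×10⁻³ = 1.24×10⁻¹¹ F.
U = ½CV² = ½ × 1.24×10⁻¹¹ × (149)² = 1.37×10⁻⁷ J.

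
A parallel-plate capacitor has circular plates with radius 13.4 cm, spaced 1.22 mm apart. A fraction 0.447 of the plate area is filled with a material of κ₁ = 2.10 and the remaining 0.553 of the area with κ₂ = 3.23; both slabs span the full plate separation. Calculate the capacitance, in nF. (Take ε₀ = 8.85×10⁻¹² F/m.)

A = π(13.4 cm)² = 5.64×10⁻² m².
Side-by-side slabs ⇒ two capacitors in parallel, each spanning the full gap.
C₁ = κ₁ε₀A₁/d = 2.10 × 8.85×10⁻¹² × 2.52×10⁻² / 1.22×10⁻³ = 3.84×10⁻¹⁰ F.
C₂ = κ₂ε₀A₂/d = 3.23 × 8.85×10⁻¹² × 3.12×10⁻² / 1.22×10⁻³ = 7.31×10⁻¹⁰ F.
C = C₁ + C₂ = 1.12×10⁻⁹ F.

1.12 nF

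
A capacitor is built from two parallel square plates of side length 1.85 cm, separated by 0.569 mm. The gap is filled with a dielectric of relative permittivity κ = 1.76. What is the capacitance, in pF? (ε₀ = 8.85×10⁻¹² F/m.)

A = (1.85 cm)² = 3.42×10⁻⁴ m².
C = κε₀A/d = 1.76 × 8.85×10⁻¹² × 3.42×10⁻⁴ / 5.69×10⁻⁴ = 9.37×10⁻¹² F.

C ≈ 9.37 pF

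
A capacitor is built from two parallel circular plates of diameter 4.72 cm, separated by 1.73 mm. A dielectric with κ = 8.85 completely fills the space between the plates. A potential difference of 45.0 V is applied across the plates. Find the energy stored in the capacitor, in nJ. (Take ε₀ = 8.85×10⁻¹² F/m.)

A = π(4.72/2 cm)² = 1.75×10⁻³ m².
C = κε₀A/d = 8.85 × 8.85×10⁻¹² × 1.75×10⁻³ / 1.73×10⁻³ = 7.92×10⁻¹¹ F.
U = ½CV² = ½ × 7.92×10⁻¹¹ × (45.0)² = 8.02×10⁻⁸ J.

80.2 nJ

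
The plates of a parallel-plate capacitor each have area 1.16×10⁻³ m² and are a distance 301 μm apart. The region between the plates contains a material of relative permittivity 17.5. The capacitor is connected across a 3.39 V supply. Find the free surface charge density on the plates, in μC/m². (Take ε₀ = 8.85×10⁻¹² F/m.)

C = κε₀A/d = 17.5 × 8.85×10⁻¹² × 1.16×10⁻³ / 3.01×10⁻⁴ = 5.97×10⁻¹⁰ F.
σ = Q/A = CV/A = 5.97×10⁻¹⁰ × 3.39 / 1.16×10⁻³ = 1.74×10⁻⁶ C/m².

1.74 μC/m²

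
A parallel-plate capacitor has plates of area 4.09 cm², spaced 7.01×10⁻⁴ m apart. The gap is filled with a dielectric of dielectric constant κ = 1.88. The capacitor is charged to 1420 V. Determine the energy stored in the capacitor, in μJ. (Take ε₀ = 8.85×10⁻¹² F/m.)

9.79 μJ

A = 4.09 cm² = 4.09×10⁻⁴ m².
C = κε₀A/d = 1.88 × 8.85×10⁻¹² × 4.09×10⁻⁴ / 7.01×10⁻⁴ = 9.71×10⁻¹² F.
U = ½CV² = ½ × 9.71×10⁻¹² × (1420)² = 9.79×10⁻⁶ J.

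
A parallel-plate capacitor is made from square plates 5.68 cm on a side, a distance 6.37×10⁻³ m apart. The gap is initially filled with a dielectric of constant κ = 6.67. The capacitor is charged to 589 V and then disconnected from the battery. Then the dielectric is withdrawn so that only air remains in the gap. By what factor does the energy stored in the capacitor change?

6.67

Isolated ⇒ Q is held fixed.
C₂ = 0.150 C₁ and U = Q²/(2C), so U₂/U₁ = C₁/C₂ = 6.67.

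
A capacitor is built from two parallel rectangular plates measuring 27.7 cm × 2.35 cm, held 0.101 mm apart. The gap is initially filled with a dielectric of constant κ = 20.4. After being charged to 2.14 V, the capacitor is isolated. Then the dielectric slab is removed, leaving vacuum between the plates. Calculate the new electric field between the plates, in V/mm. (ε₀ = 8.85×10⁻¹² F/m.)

A = 27.7 × 2.35 cm² = 6.51×10⁻³ m².
Initially C₁ = κε₀A/d = 20.4 × 8.85×10⁻¹² × 6.51×10⁻³ / 1.01×10⁻⁴ = 1.16×10⁻⁸ F.
E₁ = 2.12×10⁴ V/m.
Isolated ⇒ Q is held fixed. V₂ = Q/C₂ = V₁/0.0490; E = V/d, so E₂/E₁ = (V₂/V₁)(d₁/d₂) = 20.4.
E₂ = 20.4 × 2.12×10⁴ = 4.32×10⁵ V/m.

E ≈ 432 V/mm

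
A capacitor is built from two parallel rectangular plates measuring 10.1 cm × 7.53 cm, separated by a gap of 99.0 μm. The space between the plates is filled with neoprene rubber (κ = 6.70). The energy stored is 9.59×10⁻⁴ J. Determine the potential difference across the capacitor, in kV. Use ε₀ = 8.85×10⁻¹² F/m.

0.649 kV

A = 10.1 × 7.53 cm² = 7.61×10⁻³ m².
C = κε₀A/d = 6.70 × 8.85×10⁻¹² × 7.61×10⁻³ / 9.90×10⁻⁵ = 4.56×10⁻⁹ F.
V = √(2U/C) = √(2 × 9.59×10⁻⁴ / 4.56×10⁻⁹) = 6.49×10² V.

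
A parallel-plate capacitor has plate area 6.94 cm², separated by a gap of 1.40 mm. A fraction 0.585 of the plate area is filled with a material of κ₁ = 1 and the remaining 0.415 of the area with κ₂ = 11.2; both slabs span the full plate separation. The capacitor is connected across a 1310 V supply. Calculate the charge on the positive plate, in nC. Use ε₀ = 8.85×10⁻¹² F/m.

30.1 nC

A = 6.94 cm² = 6.94×10⁻⁴ m².
Side-by-side slabs ⇒ two capacitors in parallel, each spanning the full gap.
C₁ = κ₁ε₀A₁/d = 1.00 × 8.85×10⁻¹² × 4.06×10⁻⁴ / 1.40×10⁻³ = 2.57×10⁻¹² F.
C₂ = κ₂ε₀A₂/d = 11.2 × 8.85×10⁻¹² × 2.88×10⁻⁴ / 1.40×10⁻³ = 2.04×10⁻¹¹ F.
C = C₁ + C₂ = 2.30×10⁻¹¹ F.
Q = CV = 2.30×10⁻¹¹ × 1310 = 3.01×10⁻⁸ C.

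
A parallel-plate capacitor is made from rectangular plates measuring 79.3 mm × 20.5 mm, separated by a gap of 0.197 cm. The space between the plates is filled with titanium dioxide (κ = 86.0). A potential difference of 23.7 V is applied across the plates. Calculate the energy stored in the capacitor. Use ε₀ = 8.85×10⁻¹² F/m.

U ≈ 176 nJ

A = 79.3 × 20.5 mm² = 1.63×10⁻³ m².
C = κε₀A/d = 86.0 × 8.85×10⁻¹² × 1.63×10⁻³ / 1.97×10⁻³ = 6.28×10⁻¹⁰ F.
U = ½CV² = ½ × 6.28×10⁻¹⁰ × (23.7)² = 1.76×10⁻⁷ J.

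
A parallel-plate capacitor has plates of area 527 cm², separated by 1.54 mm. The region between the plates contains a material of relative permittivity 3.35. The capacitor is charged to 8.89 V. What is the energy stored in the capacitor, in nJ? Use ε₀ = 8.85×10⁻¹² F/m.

40.1 nJ

A = 527 cm² = 5.27×10⁻² m².
C = κε₀A/d = 3.35 × 8.85×10⁻¹² × 5.27×10⁻² / 1.54×10⁻³ = 1.01×10⁻⁹ F.
U = ½CV² = ½ × 1.01×10⁻⁹ × (8.89)² = 4.01×10⁻⁸ J.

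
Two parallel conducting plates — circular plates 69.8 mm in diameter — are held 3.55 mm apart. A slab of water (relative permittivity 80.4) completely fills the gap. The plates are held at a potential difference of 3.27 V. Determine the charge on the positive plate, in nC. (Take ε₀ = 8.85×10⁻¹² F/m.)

Q ≈ 2.51 nC

A = π(69.8/2 mm)² = 3.83×10⁻³ m².
C = κε₀A/d = 80.4 × 8.85×10⁻¹² × 3.83×10⁻³ / 3.55×10⁻³ = 7.67×10⁻¹⁰ F.
Q = CV = 7.67×10⁻¹⁰ × 3.27 = 2.51×10⁻⁹ C.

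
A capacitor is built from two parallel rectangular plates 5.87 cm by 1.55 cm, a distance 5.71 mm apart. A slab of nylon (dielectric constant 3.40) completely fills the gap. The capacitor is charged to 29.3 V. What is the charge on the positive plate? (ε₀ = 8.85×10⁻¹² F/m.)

Q ≈ 140 pC

A = 5.87 × 1.55 cm² = 9.10×10⁻⁴ m².
C = κε₀A/d = 3.40 × 8.85×10⁻¹² × 9.10×10⁻⁴ / 5.71×10⁻³ = 4.79×10⁻¹² F.
Q = CV = 4.79×10⁻¹² × 29.3 = 1.40×10⁻¹⁰ C.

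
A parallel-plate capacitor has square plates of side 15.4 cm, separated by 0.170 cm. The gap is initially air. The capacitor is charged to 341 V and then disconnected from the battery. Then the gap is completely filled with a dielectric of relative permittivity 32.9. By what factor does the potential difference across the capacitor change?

0.0304

Isolated ⇒ Q is held fixed.
C₂ = 32.9 C₁ and V = Q/C, so V₂/V₁ = C₁/C₂ = 0.0304.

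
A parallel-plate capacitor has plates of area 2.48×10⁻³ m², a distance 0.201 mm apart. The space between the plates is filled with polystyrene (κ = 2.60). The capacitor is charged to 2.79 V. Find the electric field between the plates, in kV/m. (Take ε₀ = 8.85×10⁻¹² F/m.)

E = V/d = 2.79 / 2.01×10⁻⁴ = 1.39×10⁴ V/m.

E ≈ 13.9 kV/m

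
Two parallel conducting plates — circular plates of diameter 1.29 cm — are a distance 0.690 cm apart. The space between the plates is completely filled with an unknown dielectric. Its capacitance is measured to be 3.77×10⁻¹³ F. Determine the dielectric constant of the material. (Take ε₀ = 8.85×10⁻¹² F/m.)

A = π(1.29/2 cm)² = 1.31×10⁻⁴ m².
κ = Cd/(ε₀A) = 3.77×10⁻¹³ × 6.90×10⁻³ / (8.85×10⁻¹² × 1.31×10⁻⁴) = 2.25.

2.25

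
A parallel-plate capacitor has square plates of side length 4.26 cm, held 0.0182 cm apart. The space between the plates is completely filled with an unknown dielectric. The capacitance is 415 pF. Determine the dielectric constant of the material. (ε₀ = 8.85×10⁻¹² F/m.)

A = (4.26 cm)² = 1.81×10⁻³ m².
κ = Cd/(ε₀A) = 4.15×10⁻¹⁰ × 1.82×10⁻⁴ / (8.85×10⁻¹² × 1.81×10⁻³) = 4.70.

κ ≈ 4.70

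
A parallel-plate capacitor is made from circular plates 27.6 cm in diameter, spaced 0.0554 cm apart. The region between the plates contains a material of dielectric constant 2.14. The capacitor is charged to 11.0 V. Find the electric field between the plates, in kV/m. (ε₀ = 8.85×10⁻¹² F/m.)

E = V/d = 11.0 / 5.54×10⁻⁴ = 1.99×10⁴ V/m.

E ≈ 19.9 kV/m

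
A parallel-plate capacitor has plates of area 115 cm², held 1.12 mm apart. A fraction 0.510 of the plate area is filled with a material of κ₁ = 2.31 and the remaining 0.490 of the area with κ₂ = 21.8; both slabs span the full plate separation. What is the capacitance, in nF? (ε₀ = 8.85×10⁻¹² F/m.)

A = 115 cm² = 1.15×10⁻² m².
Side-by-side slabs ⇒ two capacitors in parallel, each spanning the full gap.
C₁ = κ₁ε₀A₁/d = 2.31 × 8.85×10⁻¹² × 5.87×10⁻³ / 1.12×10⁻³ = 1.07×10⁻¹⁰ F.
C₂ = κ₂ε₀A₂/d = 21.8 × 8.85×10⁻¹² × 5.63×10⁻³ / 1.12×10⁻³ = 9.71×10⁻¹⁰ F.
C = C₁ + C₂ = 1.08×10⁻⁹ F.

C ≈ 1.08 nF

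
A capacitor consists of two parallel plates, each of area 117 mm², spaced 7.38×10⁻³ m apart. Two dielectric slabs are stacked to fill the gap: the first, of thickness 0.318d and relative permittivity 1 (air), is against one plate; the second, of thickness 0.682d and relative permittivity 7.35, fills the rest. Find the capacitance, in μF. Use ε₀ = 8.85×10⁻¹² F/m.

A = 117 mm² = 1.17×10⁻⁴ m².
Stacked slabs ⇒ two capacitors in series, each with the full plate area.
C₁ = κ₁ε₀A/d₁ = 1.00 × 8.85×10⁻¹² × 1.17×10⁻⁴ / 2.35×10⁻³ = 4.41×10⁻¹³ F.
C₂ = κ₂ε₀A/d₂ = 7.35 × 8.85×10⁻¹² × 1.17×10⁻⁴ / 5.03×10⁻³ = 1.51×10⁻¹² F.
C = (1/C₁ + 1/C₂)⁻¹ = 3.42×10⁻¹³ F.

C ≈ 3.42×10⁻⁷ μF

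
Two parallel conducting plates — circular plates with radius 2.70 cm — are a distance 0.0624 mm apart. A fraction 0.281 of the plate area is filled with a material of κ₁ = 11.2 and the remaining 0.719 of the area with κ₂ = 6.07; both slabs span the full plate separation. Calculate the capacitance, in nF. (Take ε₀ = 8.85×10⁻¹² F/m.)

A = π(2.70 cm)² = 2.29×10⁻³ m².
Side-by-side slabs ⇒ two capacitors in parallel, each spanning the full gap.
C₁ = κ₁ε₀A₁/d = 11.2 × 8.85×10⁻¹² × 6.44×10⁻⁴ / 6.24×10⁻⁵ = 1.02×10⁻⁹ F.
C₂ = κ₂ε₀A₂/d = 6.07 × 8.85×10⁻¹² × 1.65×10⁻³ / 6.24×10⁻⁵ = 1.42×10⁻⁹ F.
C = C₁ + C₂ = 2.44×10⁻⁹ F.

2.44 nF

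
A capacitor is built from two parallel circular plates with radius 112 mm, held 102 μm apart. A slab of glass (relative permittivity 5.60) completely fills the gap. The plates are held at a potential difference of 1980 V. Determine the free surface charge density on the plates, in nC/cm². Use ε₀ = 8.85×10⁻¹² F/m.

σ ≈ 96.2 nC/cm²

A = π(112 mm)² = 3.94×10⁻² m².
C = κε₀A/d = 5.60 × 8.85×10⁻¹² × 3.94×10⁻² / 1.02×10⁻⁴ = 1.91×10⁻⁸ F.
σ = Q/A = CV/A = 1.91×10⁻⁸ × 1980 / 3.94×10⁻² = 9.62×10⁻⁴ C/m².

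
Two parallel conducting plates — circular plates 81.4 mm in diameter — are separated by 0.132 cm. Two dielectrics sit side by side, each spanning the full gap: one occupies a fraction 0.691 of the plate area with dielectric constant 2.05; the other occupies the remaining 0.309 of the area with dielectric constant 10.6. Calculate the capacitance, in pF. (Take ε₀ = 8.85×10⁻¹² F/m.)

164 pF

A = π(81.4/2 mm)² = 5.20×10⁻³ m².
Side-by-side slabs ⇒ two capacitors in parallel, each spanning the full gap.
C₁ = κ₁ε₀A₁/d = 2.05 × 8.85×10⁻¹² × 3.60×10⁻³ / 1.32×10⁻³ = 4.94×10⁻¹¹ F.
C₂ = κ₂ε₀A₂/d = 10.6 × 8.85×10⁻¹² × 1.61×10⁻³ / 1.32×10⁻³ = 1.14×10⁻¹⁰ F.
C = C₁ + C₂ = 1.64×10⁻¹⁰ F.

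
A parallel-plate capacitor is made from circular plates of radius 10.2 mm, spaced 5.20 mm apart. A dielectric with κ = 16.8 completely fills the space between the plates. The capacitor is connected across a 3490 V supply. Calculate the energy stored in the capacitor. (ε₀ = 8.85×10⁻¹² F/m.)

56.9 μJ

A = π(10.2 mm)² = 3.27×10⁻⁴ m².
C = κε₀A/d = 16.8 × 8.85×10⁻¹² × 3.27×10⁻⁴ / 5.20×10⁻³ = 9.35×10⁻¹² F.
U = ½CV² = ½ × 9.35×10⁻¹² × (3490)² = 5.69×10⁻⁵ J.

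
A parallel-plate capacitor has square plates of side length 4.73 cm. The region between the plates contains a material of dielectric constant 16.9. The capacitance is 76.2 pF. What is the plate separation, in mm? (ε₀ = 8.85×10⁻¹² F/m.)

4.39 mm

A = (4.73 cm)² = 2.24×10⁻³ m².
d = κε₀A/C = 16.9 × 8.85×10⁻¹² × 2.24×10⁻³ / 7.62×10⁻¹¹ = 4.39×10⁻³ m.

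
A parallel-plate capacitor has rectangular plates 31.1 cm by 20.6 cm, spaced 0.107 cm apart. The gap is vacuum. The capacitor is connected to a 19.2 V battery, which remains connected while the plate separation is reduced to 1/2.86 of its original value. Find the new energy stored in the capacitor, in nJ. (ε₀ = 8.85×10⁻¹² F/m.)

A = 31.1 × 20.6 cm² = 6.41×10⁻² m².
Initially C₁ = ε₀A/d = 8.85×10⁻¹² × 6.41×10⁻² / 1.07×10⁻³ = 5.30×10⁻¹⁰ F.
U₁ = 9.77×10⁻⁸ J.
Battery connected ⇒ V is held fixed. C₂ = 2.86 C₁ and U = ½CV², so U₂/U₁ = C₂/C₁ = 2.86.
U₂ = 2.86 × 9.77×10⁻⁸ = 2.79×10⁻⁷ J.

279 nJ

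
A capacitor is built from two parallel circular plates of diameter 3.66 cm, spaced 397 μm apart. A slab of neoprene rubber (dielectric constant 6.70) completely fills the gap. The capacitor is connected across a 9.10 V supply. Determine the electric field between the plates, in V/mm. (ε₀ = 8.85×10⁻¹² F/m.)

E ≈ 22.9 V/mm

E = V/d = 9.10 / 3.97×10⁻⁴ = 2.29×10⁴ V/m.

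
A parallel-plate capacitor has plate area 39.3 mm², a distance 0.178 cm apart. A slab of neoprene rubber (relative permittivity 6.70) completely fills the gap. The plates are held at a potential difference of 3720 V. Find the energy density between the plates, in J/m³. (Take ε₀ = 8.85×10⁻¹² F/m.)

E = V/d = 3720 / 1.78×10⁻³ = 2.09×10⁶ V/m.
u = ½κε₀E² = ½ × 6.70 × 8.85×10⁻¹² × (2.09×10⁶)² = 1.29×10² J/m³.

129 J/m³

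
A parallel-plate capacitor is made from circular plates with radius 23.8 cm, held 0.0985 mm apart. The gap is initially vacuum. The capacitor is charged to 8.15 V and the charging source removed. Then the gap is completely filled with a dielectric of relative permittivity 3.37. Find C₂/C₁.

C₂/C₁ ≈ 3.37

C = κε₀A/d scales with κ, so C₂/C₁ = κ = 3.37.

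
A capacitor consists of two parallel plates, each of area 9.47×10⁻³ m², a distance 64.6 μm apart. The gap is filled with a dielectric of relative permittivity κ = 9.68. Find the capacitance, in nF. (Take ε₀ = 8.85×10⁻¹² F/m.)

12.6 nF

C = κε₀A/d = 9.68 × 8.85×10⁻¹² × 9.47×10⁻³ / 6.46×10⁻⁵ = 1.26×10⁻⁸ F.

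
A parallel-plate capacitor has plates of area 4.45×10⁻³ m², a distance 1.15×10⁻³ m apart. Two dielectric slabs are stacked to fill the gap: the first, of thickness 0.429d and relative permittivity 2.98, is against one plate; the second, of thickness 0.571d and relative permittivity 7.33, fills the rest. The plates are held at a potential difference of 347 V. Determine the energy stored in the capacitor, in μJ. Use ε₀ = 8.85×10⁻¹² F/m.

9.29 μJ

Stacked slabs ⇒ two capacitors in series, each with the full plate area.
C₁ = κ₁ε₀A/d₁ = 2.98 × 8.85×10⁻¹² × 4.45×10⁻³ / 4.93×10⁻⁴ = 2.38×10⁻¹⁰ F.
C₂ = κ₂ε₀A/d₂ = 7.33 × 8.85×10⁻¹² × 4.45×10⁻³ / 6.57×10⁻⁴ = 4.40×10⁻¹⁰ F.
C = (1/C₁ + 1/C₂)⁻¹ = 1.54×10⁻¹⁰ F.
U = ½CV² = ½ × 1.54×10⁻¹⁰ × (347)² = 9.29×10⁻⁶ J.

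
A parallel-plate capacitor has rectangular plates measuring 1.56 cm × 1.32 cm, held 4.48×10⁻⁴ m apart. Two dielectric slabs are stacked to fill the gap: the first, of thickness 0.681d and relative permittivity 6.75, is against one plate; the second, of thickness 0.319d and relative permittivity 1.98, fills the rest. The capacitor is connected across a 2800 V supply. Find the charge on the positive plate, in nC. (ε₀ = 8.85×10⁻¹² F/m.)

43.5 nC

A = 1.56 × 1.32 cm² = 2.06×10⁻⁴ m².
Stacked slabs ⇒ two capacitors in series, each with the full plate area.
C₁ = κ₁ε₀A/d₁ = 6.75 × 8.85×10⁻¹² × 2.06×10⁻⁴ / 3.05×10⁻⁴ = 4.03×10⁻¹¹ F.
C₂ = κ₂ε₀A/d₂ = 1.98 × 8.85×10⁻¹² × 2.06×10⁻⁴ / 1.43×10⁻⁴ = 2.52×10⁻¹¹ F.
C = (1/C₁ + 1/C₂)⁻¹ = 1.55×10⁻¹¹ F.
Q = CV = 1.55×10⁻¹¹ × 2800 = 4.35×10⁻⁸ C.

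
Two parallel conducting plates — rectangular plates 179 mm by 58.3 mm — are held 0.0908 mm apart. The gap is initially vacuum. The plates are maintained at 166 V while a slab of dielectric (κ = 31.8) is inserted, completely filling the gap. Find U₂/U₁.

Battery connected ⇒ V is held fixed.
C₂ = 31.8 C₁ and U = ½CV², so U₂/U₁ = C₂/C₁ = 31.8.

U₂/U₁ ≈ 31.8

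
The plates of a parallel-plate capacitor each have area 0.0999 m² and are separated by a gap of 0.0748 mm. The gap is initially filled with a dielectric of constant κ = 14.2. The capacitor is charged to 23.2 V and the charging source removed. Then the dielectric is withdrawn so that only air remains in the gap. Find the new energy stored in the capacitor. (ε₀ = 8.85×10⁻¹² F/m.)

Initially C₁ = κε₀A/d = 14.2 × 8.85×10⁻¹² × 9.99×10⁻² / 7.48×10⁻⁵ = 1.68×10⁻⁷ F.
U₁ = 4.52×10⁻⁵ J.
Isolated ⇒ Q is held fixed. C₂ = 0.0704 C₁ and U = Q²/(2C), so U₂/U₁ = C₁/C₂ = 14.2.
U₂ = 14.2 × 4.52×10⁻⁵ = 6.41×10⁻⁴ J.

U ≈ 0.641 mJ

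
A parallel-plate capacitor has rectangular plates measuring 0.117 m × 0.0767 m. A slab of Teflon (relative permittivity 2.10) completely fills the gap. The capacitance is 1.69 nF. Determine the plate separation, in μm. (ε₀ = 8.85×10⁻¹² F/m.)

A = 0.117 × 0.0767 m² = 8.97×10⁻³ m².
d = κε₀A/C = 2.10 × 8.85×10⁻¹² × 8.97×10⁻³ / 1.69×10⁻⁹ = 9.87×10⁻⁵ m.

98.7 μm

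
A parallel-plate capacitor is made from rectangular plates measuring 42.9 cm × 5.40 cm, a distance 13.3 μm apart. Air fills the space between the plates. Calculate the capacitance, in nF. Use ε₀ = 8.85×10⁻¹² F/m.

A = 42.9 × 5.40 cm² = 2.32×10⁻² m².
C = ε₀A/d = 8.85×10⁻¹² × 2.32×10⁻² / 1.33×10⁻⁵ = 1.54×10⁻⁸ F.

15.4 nF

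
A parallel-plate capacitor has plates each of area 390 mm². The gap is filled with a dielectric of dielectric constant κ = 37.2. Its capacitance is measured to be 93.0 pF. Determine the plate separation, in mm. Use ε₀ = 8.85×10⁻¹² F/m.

d ≈ 1.38 mm

A = 390 mm² = 3.90×10⁻⁴ m².
d = κε₀A/C = 37.2 × 8.85×10⁻¹² × 3.90×10⁻⁴ / 9.30×10⁻¹¹ = 1.38×10⁻³ m.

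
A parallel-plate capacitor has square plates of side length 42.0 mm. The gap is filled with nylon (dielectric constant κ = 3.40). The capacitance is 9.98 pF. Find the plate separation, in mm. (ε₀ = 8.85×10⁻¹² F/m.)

5.32 mm

A = (42.0 mm)² = 1.76×10⁻³ m².
d = κε₀A/C = 3.40 × 8.85×10⁻¹² × 1.76×10⁻³ / 9.98×10⁻¹² = 5.32×10⁻³ m.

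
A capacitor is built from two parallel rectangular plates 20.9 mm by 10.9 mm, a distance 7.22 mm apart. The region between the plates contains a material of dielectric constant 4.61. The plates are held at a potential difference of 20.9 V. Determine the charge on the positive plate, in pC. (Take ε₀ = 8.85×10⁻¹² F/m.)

26.9 pC

A = 20.9 × 10.9 mm² = 2.28×10⁻⁴ m².
C = κε₀A/d = 4.61 × 8.85×10⁻¹² × 2.28×10⁻⁴ / 7.22×10⁻³ = 1.29×10⁻¹² F.
Q = CV = 1.29×10⁻¹² × 20.9 = 2.69×10⁻¹¹ C.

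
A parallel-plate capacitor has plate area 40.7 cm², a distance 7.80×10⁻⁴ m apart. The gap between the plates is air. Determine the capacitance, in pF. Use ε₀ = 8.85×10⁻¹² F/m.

A = 40.7 cm² = 4.07×10⁻³ m².
C = ε₀A/d = 8.85×10⁻¹² × 4.07×10⁻³ / 7.80×10⁻⁴ = 4.62×10⁻¹¹ F.

46.2 pF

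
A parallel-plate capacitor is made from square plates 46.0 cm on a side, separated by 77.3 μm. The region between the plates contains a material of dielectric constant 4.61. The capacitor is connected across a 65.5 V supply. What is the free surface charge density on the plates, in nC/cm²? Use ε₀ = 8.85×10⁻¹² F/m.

A = (46.0 cm)² = 0.212 m².
C = κε₀A/d = 4.61 × 8.85×10⁻¹² × 0.212 / 7.73×10⁻⁵ = 1.12×10⁻⁷ F.
σ = Q/A = CV/A = 1.12×10⁻⁷ × 65.5 / 0.212 = 3.46×10⁻⁵ C/m².

σ ≈ 3.46 nC/cm²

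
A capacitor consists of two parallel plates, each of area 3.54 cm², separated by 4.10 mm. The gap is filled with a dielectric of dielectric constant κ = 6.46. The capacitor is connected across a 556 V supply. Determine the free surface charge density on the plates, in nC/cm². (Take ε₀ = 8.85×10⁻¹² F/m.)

A = 3.54 cm² = 3.54×10⁻⁴ m².
C = κε₀A/d = 6.46 × 8.85×10⁻¹² × 3.54×10⁻⁴ / 4.10×10⁻³ = 4.94×10⁻¹² F.
σ = Q/A = CV/A = 4.94×10⁻¹² × 556 / 3.54×10⁻⁴ = 7.75×10⁻⁶ C/m².

0.775 nC/cm²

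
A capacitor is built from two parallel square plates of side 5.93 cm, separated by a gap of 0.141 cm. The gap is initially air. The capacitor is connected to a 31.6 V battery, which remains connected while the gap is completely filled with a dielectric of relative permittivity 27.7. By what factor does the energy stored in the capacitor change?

U₂/U₁ ≈ 27.7

Battery connected ⇒ V is held fixed.
C₂ = 27.7 C₁ and U = ½CV², so U₂/U₁ = C₂/C₁ = 27.7.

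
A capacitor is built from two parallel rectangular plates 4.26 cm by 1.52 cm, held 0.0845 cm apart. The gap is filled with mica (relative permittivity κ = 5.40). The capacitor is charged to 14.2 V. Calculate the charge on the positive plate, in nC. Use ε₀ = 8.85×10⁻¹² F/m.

Q ≈ 0.520 nC

A = 4.26 × 1.52 cm² = 6.48×10⁻⁴ m².
C = κε₀A/d = 5.40 × 8.85×10⁻¹² × 6.48×10⁻⁴ / 8.45×10⁻⁴ = 3.66×10⁻¹¹ F.
Q = CV = 3.66×10⁻¹¹ × 14.2 = 5.20×10⁻¹⁰ C.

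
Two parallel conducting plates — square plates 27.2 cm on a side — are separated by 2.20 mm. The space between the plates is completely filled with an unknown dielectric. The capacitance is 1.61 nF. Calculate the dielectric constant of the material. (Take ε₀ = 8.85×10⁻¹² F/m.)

κ ≈ 5.41

A = (27.2 cm)² = 7.40×10⁻² m².
κ = Cd/(ε₀A) = 1.61×10⁻⁹ × 2.20×10⁻³ / (8.85×10⁻¹² × 7.40×10⁻²) = 5.41.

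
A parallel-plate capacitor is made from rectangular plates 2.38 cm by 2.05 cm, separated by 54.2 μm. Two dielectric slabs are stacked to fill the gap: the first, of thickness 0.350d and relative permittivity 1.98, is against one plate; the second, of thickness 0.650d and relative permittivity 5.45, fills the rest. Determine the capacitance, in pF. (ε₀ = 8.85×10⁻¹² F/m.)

A = 2.38 × 2.05 cm² = 4.88×10⁻⁴ m².
Stacked slabs ⇒ two capacitors in series, each with the full plate area.
C₁ = κ₁ε₀A/d₁ = 1.98 × 8.85×10⁻¹² × 4.88×10⁻⁴ / 1.90×10⁻⁵ = 4.51×10⁻¹⁰ F.
C₂ = κ₂ε₀A/d₂ = 5.45 × 8.85×10⁻¹² × 4.88×10⁻⁴ / 3.52×10⁻⁵ = 6.68×10⁻¹⁰ F.
C = (1/C₁ + 1/C₂)⁻¹ = 2.69×10⁻¹⁰ F.

C ≈ 269 pF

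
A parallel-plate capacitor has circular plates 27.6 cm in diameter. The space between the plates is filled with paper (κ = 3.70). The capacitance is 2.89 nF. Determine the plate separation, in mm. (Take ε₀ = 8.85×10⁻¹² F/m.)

A = π(27.6/2 cm)² = 5.98×10⁻² m².
d = κε₀A/C = 3.70 × 8.85×10⁻¹² × 5.98×10⁻² / 2.89×10⁻⁹ = 6.78×10⁻⁴ m.

d ≈ 0.678 mm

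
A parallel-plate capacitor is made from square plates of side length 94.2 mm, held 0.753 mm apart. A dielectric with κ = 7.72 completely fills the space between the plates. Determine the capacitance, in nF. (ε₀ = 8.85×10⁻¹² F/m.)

A = (94.2 mm)² = 8.87×10⁻³ m².
C = κε₀A/d = 7.72 × 8.85×10⁻¹² × 8.87×10⁻³ / 7.53×10⁻⁴ = 8.05×10⁻¹⁰ F.

C ≈ 0.805 nF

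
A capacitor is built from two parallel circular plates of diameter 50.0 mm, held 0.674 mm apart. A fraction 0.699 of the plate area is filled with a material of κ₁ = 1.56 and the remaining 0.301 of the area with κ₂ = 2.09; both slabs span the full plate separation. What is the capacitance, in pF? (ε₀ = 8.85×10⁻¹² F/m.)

A = π(50.0/2 mm)² = 1.96×10⁻³ m².
Side-by-side slabs ⇒ two capacitors in parallel, each spanning the full gap.
C₁ = κ₁ε₀A₁/d = 1.56 × 8.85×10⁻¹² × 1.37×10⁻³ / 6.74×10⁻⁴ = 2.81×10⁻¹¹ F.
C₂ = κ₂ε₀A₂/d = 2.09 × 8.85×10⁻¹² × 5.91×10⁻⁴ / 6.74×10⁻⁴ = 1.62×10⁻¹¹ F.
C = C₁ + C₂ = 4.43×10⁻¹¹ F.

44.3 pF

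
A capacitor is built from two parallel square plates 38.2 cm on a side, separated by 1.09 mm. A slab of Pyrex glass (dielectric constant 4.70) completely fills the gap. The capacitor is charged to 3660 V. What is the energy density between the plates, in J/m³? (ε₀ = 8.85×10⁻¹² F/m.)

E = V/d = 3660 / 1.09×10⁻³ = 3.36×10⁶ V/m.
u = ½κε₀E² = ½ × 4.70 × 8.85×10⁻¹² × (3.36×10⁶)² = 2.34×10² J/m³.

234 J/m³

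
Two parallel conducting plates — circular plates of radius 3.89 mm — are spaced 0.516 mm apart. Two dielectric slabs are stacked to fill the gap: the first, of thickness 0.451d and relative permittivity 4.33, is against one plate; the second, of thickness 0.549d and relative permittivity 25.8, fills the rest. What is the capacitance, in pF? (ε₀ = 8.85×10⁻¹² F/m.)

A = π(3.89 mm)² = 4.75×10⁻⁵ m².
Stacked slabs ⇒ two capacitors in series, each with the full plate area.
C₁ = κ₁ε₀A/d₁ = 4.33 × 8.85×10⁻¹² × 4.75×10⁻⁵ / 2.33×10⁻⁴ = 7.83×10⁻¹² F.
C₂ = κ₂ε₀A/d₂ = 25.8 × 8.85×10⁻¹² × 4.75×10⁻⁵ / 2.83×10⁻⁴ = 3.83×10⁻¹¹ F.
C = (1/C₁ + 1/C₂)⁻¹ = 6.50×10⁻¹² F.

6.50 pF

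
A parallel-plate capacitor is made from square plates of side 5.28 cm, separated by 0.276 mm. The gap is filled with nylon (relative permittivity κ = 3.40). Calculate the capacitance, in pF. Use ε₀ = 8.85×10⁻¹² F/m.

304 pF

A = (5.28 cm)² = 2.79×10⁻³ m².
C = κε₀A/d = 3.40 × 8.85×10⁻¹² × 2.79×10⁻³ / 2.76×10⁻⁴ = 3.04×10⁻¹⁰ F.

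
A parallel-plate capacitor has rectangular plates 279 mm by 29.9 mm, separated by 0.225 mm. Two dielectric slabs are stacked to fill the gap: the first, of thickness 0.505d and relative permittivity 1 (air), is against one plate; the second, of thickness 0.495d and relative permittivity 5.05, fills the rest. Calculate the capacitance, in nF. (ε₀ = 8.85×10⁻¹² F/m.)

C ≈ 0.544 nF

A = 279 × 29.9 mm² = 8.34×10⁻³ m².
Stacked slabs ⇒ two capacitors in series, each with the full plate area.
C₁ = κ₁ε₀A/d₁ = 1.00 × 8.85×10⁻¹² × 8.34×10⁻³ / 1.14×10⁻⁴ = 6.50×10⁻¹⁰ F.
C₂ = κ₂ε₀A/d₂ = 5.05 × 8.85×10⁻¹² × 8.34×10⁻³ / 1.11×10⁻⁴ = 3.35×10⁻⁹ F.
C = (1/C₁ + 1/C₂)⁻¹ = 5.44×10⁻¹⁰ F.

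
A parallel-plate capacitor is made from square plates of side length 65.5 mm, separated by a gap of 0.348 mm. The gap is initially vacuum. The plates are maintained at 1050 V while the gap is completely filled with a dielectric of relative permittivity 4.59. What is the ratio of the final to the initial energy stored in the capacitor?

Battery connected ⇒ V is held fixed.
C₂ = 4.59 C₁ and U = ½CV², so U₂/U₁ = C₂/C₁ = 4.59.

4.59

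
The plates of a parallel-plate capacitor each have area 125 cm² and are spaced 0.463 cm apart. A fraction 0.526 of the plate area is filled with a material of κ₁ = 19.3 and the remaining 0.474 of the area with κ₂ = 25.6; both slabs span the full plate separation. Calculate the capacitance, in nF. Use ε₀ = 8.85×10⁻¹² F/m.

A = 125 cm² = 1.25×10⁻² m².
Side-by-side slabs ⇒ two capacitors in parallel, each spanning the full gap.
C₁ = κ₁ε₀A₁/d = 19.3 × 8.85×10⁻¹² × 6.58×10⁻³ / 4.63×10⁻³ = 2.43×10⁻¹⁰ F.
C₂ = κ₂ε₀A₂/d = 25.6 × 8.85×10⁻¹² × 5.92×10⁻³ / 4.63×10⁻³ = 2.90×10⁻¹⁰ F.
C = C₁ + C₂ = 5.32×10⁻¹⁰ F.

C ≈ 0.532 nF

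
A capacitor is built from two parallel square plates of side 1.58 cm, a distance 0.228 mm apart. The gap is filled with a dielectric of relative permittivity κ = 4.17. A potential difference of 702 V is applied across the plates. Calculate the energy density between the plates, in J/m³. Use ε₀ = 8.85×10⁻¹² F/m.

E = V/d = 702 / 2.28×10⁻⁴ = 3.08×10⁶ V/m.
u = ½κε₀E² = ½ × 4.17 × 8.85×10⁻¹² × (3.08×10⁶)² = 1.75×10² J/m³.

u ≈ 175 J/m³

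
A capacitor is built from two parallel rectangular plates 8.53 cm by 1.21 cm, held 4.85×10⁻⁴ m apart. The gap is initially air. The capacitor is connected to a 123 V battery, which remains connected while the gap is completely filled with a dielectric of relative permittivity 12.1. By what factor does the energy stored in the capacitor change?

Battery connected ⇒ V is held fixed.
C₂ = 12.1 C₁ and U = ½CV², so U₂/U₁ = C₂/C₁ = 12.1.

12.1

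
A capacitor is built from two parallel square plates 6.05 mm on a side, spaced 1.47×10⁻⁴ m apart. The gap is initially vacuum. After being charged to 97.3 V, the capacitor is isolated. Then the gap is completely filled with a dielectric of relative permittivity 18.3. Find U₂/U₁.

0.0546

Isolated ⇒ Q is held fixed.
C₂ = 18.3 C₁ and U = Q²/(2C), so U₂/U₁ = C₁/C₂ = 0.0546.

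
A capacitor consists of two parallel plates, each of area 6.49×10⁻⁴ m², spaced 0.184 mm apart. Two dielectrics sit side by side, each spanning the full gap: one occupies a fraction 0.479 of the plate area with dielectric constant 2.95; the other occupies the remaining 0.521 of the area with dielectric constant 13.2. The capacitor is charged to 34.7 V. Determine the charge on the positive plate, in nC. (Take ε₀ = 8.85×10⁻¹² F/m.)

Side-by-side slabs ⇒ two capacitors in parallel, each spanning the full gap.
C₁ = κ₁ε₀A₁/d = 2.95 × 8.85×10⁻¹² × 3.11×10⁻⁴ / 1.84×10⁻⁴ = 4.41×10⁻¹¹ F.
C₂ = κ₂ε₀A₂/d = 13.2 × 8.85×10⁻¹² × 3.38×10⁻⁴ / 1.84×10⁻⁴ = 2.15×10⁻¹⁰ F.
C = C₁ + C₂ = 2.59×10⁻¹⁰ F.
Q = CV = 2.59×10⁻¹⁰ × 34.7 = 8.98×10⁻⁹ C.

Q ≈ 8.98 nC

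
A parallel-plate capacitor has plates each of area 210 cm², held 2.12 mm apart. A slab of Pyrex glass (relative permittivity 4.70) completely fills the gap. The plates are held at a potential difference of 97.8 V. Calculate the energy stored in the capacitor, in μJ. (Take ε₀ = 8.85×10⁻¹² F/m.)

1.97 μJ

A = 210 cm² = 2.10×10⁻² m².
C = κε₀A/d = 4.70 × 8.85×10⁻¹² × 2.10×10⁻² / 2.12×10⁻³ = 4.12×10⁻¹⁰ F.
U = ½CV² = ½ × 4.12×10⁻¹⁰ × (97.8)² = 1.97×10⁻⁶ J.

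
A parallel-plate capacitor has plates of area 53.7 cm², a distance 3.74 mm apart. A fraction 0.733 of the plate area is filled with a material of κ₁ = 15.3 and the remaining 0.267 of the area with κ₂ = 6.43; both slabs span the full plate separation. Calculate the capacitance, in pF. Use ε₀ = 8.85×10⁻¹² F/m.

A = 53.7 cm² = 5.37×10⁻³ m².
Side-by-side slabs ⇒ two capacitors in parallel, each spanning the full gap.
C₁ = κ₁ε₀A₁/d = 15.3 × 8.85×10⁻¹² × 3.94×10⁻³ / 3.74×10⁻³ = 1.43×10⁻¹⁰ F.
C₂ = κ₂ε₀A₂/d = 6.43 × 8.85×10⁻¹² × 1.43×10⁻³ / 3.74×10⁻³ = 2.18×10⁻¹¹ F.
C = C₁ + C₂ = 1.64×10⁻¹⁰ F.

164 pF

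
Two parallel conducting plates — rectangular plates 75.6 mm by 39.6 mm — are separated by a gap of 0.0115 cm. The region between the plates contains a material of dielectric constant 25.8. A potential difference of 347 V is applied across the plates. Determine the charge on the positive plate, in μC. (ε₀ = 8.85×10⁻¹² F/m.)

2.06 μC

A = 75.6 × 39.6 mm² = 2.99×10⁻³ m².
C = κε₀A/d = 25.8 × 8.85×10⁻¹² × 2.99×10⁻³ / 1.15×10⁻⁴ = 5.94×10⁻⁹ F.
Q = CV = 5.94×10⁻⁹ × 347 = 2.06×10⁻⁶ C.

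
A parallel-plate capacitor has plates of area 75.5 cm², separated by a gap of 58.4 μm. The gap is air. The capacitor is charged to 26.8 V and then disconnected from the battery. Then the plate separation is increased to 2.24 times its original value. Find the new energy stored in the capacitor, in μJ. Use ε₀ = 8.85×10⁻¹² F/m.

0.920 μJ

A = 75.5 cm² = 7.55×10⁻³ m².
Initially C₁ = ε₀A/d = 8.85×10⁻¹² × 7.55×10⁻³ / 5.84×10⁻⁵ = 1.14×10⁻⁹ F.
U₁ = 4.11×10⁻⁷ J.
Isolated ⇒ Q is held fixed. C₂ = 0.446 C₁ and U = Q²/(2C), so U₂/U₁ = C₁/C₂ = 2.24.
U₂ = 2.24 × 4.11×10⁻⁷ = 9.20×10⁻⁷ J.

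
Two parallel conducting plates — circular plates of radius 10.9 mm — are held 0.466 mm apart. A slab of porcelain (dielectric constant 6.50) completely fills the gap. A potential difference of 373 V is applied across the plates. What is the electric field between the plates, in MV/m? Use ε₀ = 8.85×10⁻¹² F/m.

E = V/d = 373 / 4.66×10⁻⁴ = 8.00×10⁵ V/m.

0.800 MV/m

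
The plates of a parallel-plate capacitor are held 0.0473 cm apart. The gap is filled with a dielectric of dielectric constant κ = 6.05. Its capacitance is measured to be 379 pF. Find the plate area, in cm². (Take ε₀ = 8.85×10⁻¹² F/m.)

A ≈ 33.5 cm²

A = Cd/(κε₀) = 3.79×10⁻¹⁰ × 4.73×10⁻⁴ / (6.05 × 8.85×10⁻¹²) = 3.35×10⁻³ m².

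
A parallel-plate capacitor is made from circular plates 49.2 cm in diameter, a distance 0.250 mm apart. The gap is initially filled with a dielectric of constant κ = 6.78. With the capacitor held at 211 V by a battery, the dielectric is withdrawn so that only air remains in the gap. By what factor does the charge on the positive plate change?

Q₂/Q₁ ≈ 0.147

Battery connected ⇒ V is held fixed.
C₂ = 0.147 C₁ and Q = CV, so Q₂/Q₁ = C₂/C₁ = 0.147.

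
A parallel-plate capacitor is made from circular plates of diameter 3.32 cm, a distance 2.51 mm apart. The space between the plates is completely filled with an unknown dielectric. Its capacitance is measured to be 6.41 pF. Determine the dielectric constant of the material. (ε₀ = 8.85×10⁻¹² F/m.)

A = π(3.32/2 cm)² = 8.66×10⁻⁴ m².
κ = Cd/(ε₀A) = 6.41×10⁻¹² × 2.51×10⁻³ / (8.85×10⁻¹² × 8.66×10⁻⁴) = 2.10.

κ ≈ 2.10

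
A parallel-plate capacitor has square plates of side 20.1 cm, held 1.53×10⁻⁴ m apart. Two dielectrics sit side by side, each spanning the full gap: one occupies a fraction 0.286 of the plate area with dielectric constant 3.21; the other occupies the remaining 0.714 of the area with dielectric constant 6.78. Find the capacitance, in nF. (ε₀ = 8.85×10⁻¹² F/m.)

C ≈ 13.5 nF

A = (20.1 cm)² = 4.04×10⁻² m².
Side-by-side slabs ⇒ two capacitors in parallel, each spanning the full gap.
C₁ = κ₁ε₀A₁/d = 3.21 × 8.85×10⁻¹² × 1.16×10⁻² / 1.53×10⁻⁴ = 2.15×10⁻⁹ F.
C₂ = κ₂ε₀A₂/d = 6.78 × 8.85×10⁻¹² × 2.88×10⁻² / 1.53×10⁻⁴ = 1.13×10⁻⁸ F.
C = C₁ + C₂ = 1.35×10⁻⁸ F.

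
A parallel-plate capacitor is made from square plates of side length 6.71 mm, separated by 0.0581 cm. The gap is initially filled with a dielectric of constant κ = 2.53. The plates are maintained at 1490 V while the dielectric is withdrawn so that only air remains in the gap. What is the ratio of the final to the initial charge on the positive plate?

Battery connected ⇒ V is held fixed.
C₂ = 0.395 C₁ and Q = CV, so Q₂/Q₁ = C₂/C₁ = 0.395.

Q₂/Q₁ ≈ 0.395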